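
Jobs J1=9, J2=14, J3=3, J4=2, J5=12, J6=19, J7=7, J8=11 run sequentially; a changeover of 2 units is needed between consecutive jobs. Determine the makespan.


Makespan = Σ processing + (n-1) × setup
= (9 + 14 + 3 + 2 + 12 + 19 + 7 + 11) + (8-1)×2
= 77 + 14
= 91 time units


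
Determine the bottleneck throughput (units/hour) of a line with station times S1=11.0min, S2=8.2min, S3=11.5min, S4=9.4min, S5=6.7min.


Bottleneck = longest station time
Station times: [11.0, 8.2, 11.5, 9.4, 6.7]
Max = 11.5 min
Rate = 60 / 11.5
= 5.22 units/hour (bottleneck: 11.5min)


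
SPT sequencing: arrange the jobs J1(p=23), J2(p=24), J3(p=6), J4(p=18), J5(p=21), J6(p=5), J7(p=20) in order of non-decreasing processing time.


SPT: sort by shortest processing time
  J6: p=5
  J3: p=6
  J4: p=18
  J7: p=20
  J5: p=21
  J1: p=23
  J2: p=24
Order: J6 → J3 → J4 → J7 → J5 → J1 → J2


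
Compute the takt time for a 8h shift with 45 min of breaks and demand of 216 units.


Available = 8×60 - 45 = 435 min
Takt time = 435 / 216
= 2.01 min/unit


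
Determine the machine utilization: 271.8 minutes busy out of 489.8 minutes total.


Utilization = busy / total × 100
= 271.8 / 489.8 × 100
= 55.5%


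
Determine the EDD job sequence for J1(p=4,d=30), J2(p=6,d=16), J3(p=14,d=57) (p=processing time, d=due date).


EDD: sort by earliest due date
  J2: d=16, p=6
  J1: d=30, p=4
  J3: d=57, p=14
Order: J2 → J1 → J3


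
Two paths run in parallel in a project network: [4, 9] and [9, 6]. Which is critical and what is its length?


Path A: 4 + 9 = 13
Path B: 9 + 6 = 15
Critical path = longest = max(13, 15)
= 15 (Path B)


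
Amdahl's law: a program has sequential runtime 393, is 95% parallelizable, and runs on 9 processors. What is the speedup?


Amdahl's law: T_p = T × ((1-p) + p/N)
= 393 × ((1-0.95) + 0.95/9)
= 393 × (0.05 + 0.1056)
= 393 × 0.1556
= 61.13
Speedup = 393/61.13
= 6.43×


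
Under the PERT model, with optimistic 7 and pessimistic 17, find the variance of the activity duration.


σ² = ((p - o) / 6)² = (p - o)² / 36
= (17 - 7)² / 36
= 10² / 36
= 100 / 36
= 2.7778


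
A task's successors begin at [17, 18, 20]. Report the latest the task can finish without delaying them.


LF = min of all successor start times
Successors start at: [17, 18, 20]
LF = min(17, 18, 20)
= 17


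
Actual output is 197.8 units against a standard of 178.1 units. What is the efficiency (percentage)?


Efficiency = (actual / standard) × 100
= (197.8 / 178.1) × 100
= 111.1%


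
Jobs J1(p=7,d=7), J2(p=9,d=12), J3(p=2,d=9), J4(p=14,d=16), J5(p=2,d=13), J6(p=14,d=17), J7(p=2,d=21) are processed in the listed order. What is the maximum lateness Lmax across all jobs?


Lateness per job (L = C - d):
  J1: C=7, d=7, L=0
  J2: C=16, d=12, L=4
  J3: C=18, d=9, L=9
  J4: C=32, d=16, L=16
  J5: C=34, d=13, L=21
  J6: C=48, d=17, L=31
  J7: C=50, d=21, L=29
Lmax = max(0, 4, 9, 16, 21, 31, 29)
= 31


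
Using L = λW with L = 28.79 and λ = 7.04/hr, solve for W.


Little's law: L = λW → W = L / λ
= 28.79 / 7.04
= 4.09 hours


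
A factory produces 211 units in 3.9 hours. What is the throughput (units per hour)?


Throughput = units / time
= 211 / 3.9
= 54.1 units/hour


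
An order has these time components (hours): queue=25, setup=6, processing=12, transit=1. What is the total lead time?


Lead time = queue + setup + processing + transit
= 25 + 6 + 12 + 1
= 44 hours


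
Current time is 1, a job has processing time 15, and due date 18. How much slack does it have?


Slack = due - current_time - processing
= 18 - 1 - 15
= 2


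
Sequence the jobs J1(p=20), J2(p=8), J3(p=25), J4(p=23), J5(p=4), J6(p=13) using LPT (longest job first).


LPT: sort by longest processing time first
  J3: p=25
  J4: p=23
  J1: p=20
  J6: p=13
  J2: p=8
  J5: p=4
Order: J3 → J4 → J1 → J6 → J2 → J5


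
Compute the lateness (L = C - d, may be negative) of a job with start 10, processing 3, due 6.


Completion = 10 + 3 = 13
Lateness = C - d = 13 - 6
= 7


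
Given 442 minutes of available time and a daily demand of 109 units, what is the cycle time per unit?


Cycle time = available time / demand
= 442 / 109
= 4.06 min/unit


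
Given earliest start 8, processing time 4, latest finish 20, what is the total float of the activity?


EF = ES + duration = 8 + 4 = 12
LS = LF - duration = 20 - 4 = 16
Total Float = LF - EF = 20 - 12
(or LS - ES = 16 - 8)
= 8


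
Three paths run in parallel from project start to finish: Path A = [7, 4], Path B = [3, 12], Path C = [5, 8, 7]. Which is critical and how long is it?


Path A: 7 + 4 = 11
Path B: 3 + 12 = 15
Path C: 5 + 8 + 7 = 20
Critical path = longest = max(11, 15, 20)
= 20 (Path C)


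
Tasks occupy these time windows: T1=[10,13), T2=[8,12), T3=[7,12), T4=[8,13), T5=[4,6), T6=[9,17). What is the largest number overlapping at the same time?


Check each time point for overlaps:
  t=10: 5 tasks active (T1, T2, T3, T4, T6)
Max concurrent = 5


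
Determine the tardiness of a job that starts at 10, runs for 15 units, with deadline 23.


Completion = start + processing = 10 + 15 = 25
Tardiness = max(0, C - d) = max(0, 25 - 23)
= max(0, 2)
= 2


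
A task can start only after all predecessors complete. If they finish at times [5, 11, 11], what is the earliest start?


ES = max of all predecessor completion times
Predecessors: [5, 11, 11]
ES = max(5, 11, 11)
= 11


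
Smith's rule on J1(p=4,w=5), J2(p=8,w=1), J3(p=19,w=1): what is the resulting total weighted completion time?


WSPT order (by p/w): J1 → J2 → J3
  J1: C=4, w·C=5×4=20
  J2: C=12, w·C=1×12=12
  J3: C=31, w·C=1×31=31
Σ w·C = 63
= 63


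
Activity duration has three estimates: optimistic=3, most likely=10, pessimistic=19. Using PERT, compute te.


te = (o + 4m + p) / 6
= (3 + 4×10 + 19) / 6
= (3 + 40 + 19) / 6
= 62 / 6
= 10.33


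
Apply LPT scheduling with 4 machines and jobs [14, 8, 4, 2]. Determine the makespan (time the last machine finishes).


Jobs (LPT sorted): [14, 8, 4, 2]
Machines: 4
  J=14 → Machine 1 (load: 0+14=14)
  J=8 → Machine 2 (load: 0+8=8)
  J=4 → Machine 3 (load: 0+4=4)
  J=2 → Machine 4 (load: 0+2=2)
Machine loads: [14, 8, 4, 2]
Makespan = max = 14 time units


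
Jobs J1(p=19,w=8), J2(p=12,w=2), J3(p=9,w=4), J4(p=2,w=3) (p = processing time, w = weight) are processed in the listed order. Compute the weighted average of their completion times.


Completion times:
  J1: C=19, w×C=8×19=152
  J2: C=31, w×C=2×31=62
  J3: C=40, w×C=4×40=160
  J4: C=42, w×C=3×42=126
Sum w×C = 500
Sum w = 17
Weighted avg = 500/17
= 29.41


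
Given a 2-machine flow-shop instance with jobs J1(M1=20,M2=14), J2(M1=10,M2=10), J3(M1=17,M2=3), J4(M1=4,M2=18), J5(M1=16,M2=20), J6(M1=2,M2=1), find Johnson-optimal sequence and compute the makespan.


Johnson's rule:
Group 1 (M1≤M2, sort by M1): ['J4', 'J2', 'J5']
Group 2 (M1>M2, sort desc M2): ['J1', 'J3', 'J6']
Sequence: J4 → J2 → J5 → J1 → J3 → J6
Makespan calculation:
  J4: M1 done=4, M2 done=22
  J2: M1 done=14, M2 done=32
  J5: M1 done=30, M2 done=52
  J1: M1 done=50, M2 done=66
  J3: M1 done=67, M2 done=70
  J6: M1 done=69, M2 done=71
= Sequence: J4 → J2 → J5 → J1 → J3 → J6, Makespan: 71


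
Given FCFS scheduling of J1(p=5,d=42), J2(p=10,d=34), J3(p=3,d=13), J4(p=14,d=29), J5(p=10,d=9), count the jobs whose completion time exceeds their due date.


Completion vs due date:
  J1: C=5, d=42 → on time
  J2: C=15, d=34 → on time
  J3: C=18, d=13 → TARDY
  J4: C=32, d=29 → TARDY
  J5: C=42, d=9 → TARDY
Tardy jobs: J3, J4, J5
Count = 3


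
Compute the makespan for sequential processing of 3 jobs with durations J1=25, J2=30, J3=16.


Sequential makespan: sum all processing times
= 25 + 30 + 16
= 71 time units


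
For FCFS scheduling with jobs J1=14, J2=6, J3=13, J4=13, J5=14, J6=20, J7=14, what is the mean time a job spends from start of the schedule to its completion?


Completion times:
  J1: completes at 14
  J2: completes at 20
  J3: completes at 33
  J4: completes at 46
  J5: completes at 60
  J6: completes at 80
  J7: completes at 94
Sum = 347
Average = 347/7
= 49.57


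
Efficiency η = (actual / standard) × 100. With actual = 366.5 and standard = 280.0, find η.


Efficiency = (actual / standard) × 100
= (366.5 / 280.0) × 100
= 130.9%


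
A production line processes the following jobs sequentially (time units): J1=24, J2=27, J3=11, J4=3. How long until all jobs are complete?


Sequential makespan: sum all processing times
= 24 + 27 + 11 + 3
= 65 time units


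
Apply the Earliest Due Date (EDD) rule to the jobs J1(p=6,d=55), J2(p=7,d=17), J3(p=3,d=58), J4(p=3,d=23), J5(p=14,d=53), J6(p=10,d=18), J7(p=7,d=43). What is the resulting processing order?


EDD: sort by earliest due date
  J2: d=17, p=7
  J6: d=18, p=10
  J4: d=23, p=3
  J7: d=43, p=7
  J5: d=53, p=14
  J1: d=55, p=6
  J3: d=58, p=3
Order: J2 → J6 → J4 → J7 → J5 → J1 → J3


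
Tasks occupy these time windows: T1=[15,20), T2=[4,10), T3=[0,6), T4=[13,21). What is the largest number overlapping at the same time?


Check each time point for overlaps:
  t=4: 2 tasks active (T2, T3)
Max concurrent = 2


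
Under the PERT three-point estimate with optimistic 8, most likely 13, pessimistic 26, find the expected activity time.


te = (o + 4m + p) / 6
= (8 + 4×13 + 26) / 6
= (8 + 52 + 26) / 6
= 86 / 6
= 14.33


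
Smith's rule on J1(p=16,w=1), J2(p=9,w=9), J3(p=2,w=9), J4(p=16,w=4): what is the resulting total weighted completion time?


WSPT order (by p/w): J3 → J2 → J4 → J1
  J3: C=2, w·C=9×2=18
  J2: C=11, w·C=9×11=99
  J4: C=27, w·C=4×27=108
  J1: C=43, w·C=1×43=43
Σ w·C = 268
= 268


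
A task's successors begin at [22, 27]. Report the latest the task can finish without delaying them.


LF = min of all successor start times
Successors start at: [22, 27]
LF = min(22, 27)
= 22


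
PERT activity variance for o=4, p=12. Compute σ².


σ² = ((p - o) / 6)² = (p - o)² / 36
= (12 - 4)² / 36
= 8² / 36
= 64 / 36
= 1.7778


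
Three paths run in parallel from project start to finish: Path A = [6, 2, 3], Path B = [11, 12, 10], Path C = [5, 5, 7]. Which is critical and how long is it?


Path A: 6 + 2 + 3 = 11
Path B: 11 + 12 + 10 = 33
Path C: 5 + 5 + 7 = 17
Critical path = longest = max(11, 33, 17)
= 33 (Path B)


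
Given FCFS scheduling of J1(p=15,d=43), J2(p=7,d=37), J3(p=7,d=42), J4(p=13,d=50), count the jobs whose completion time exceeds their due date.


Completion vs due date:
  J1: C=15, d=43 → on time
  J2: C=22, d=37 → on time
  J3: C=29, d=42 → on time
  J4: C=42, d=50 → on time
Tardy jobs: none
Count = 0


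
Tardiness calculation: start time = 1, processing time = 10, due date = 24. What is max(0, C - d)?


Completion = start + processing = 1 + 10 = 11
Tardiness = max(0, C - d) = max(0, 11 - 24)
= max(0, -13)
= 0


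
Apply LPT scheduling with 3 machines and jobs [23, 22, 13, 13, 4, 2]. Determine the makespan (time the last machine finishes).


Jobs (LPT sorted): [23, 22, 13, 13, 4, 2]
Machines: 3
  J=23 → Machine 1 (load: 0+23=23)
  J=22 → Machine 2 (load: 0+22=22)
  J=13 → Machine 3 (load: 0+13=13)
  J=13 → Machine 3 (load: 13+13=26)
  J=4 → Machine 2 (load: 22+4=26)
  J=2 → Machine 1 (load: 23+2=25)
Machine loads: [25, 26, 26]
Makespan = max = 26 time units


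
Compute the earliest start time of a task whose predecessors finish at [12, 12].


ES = max of all predecessor completion times
Predecessors: [12, 12]
ES = max(12, 12)
= 12


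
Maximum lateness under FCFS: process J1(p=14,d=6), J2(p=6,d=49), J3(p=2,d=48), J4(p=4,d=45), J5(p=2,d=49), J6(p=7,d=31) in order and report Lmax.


Lateness per job (L = C - d):
  J1: C=14, d=6, L=8
  J2: C=20, d=49, L=-29
  J3: C=22, d=48, L=-26
  J4: C=26, d=45, L=-19
  J5: C=28, d=49, L=-21
  J6: C=35, d=31, L=4
Lmax = max(8, -29, -26, -19, -21, 4)
= 8


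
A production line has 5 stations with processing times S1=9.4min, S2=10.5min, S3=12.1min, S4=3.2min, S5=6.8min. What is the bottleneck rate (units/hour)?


Bottleneck = longest station time
Station times: [9.4, 10.5, 12.1, 3.2, 6.8]
Max = 12.1 min
Rate = 60 / 12.1
= 4.96 units/hour (bottleneck: 12.1min)


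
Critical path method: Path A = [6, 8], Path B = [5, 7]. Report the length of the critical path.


Path A: 6 + 8 = 14
Path B: 5 + 7 = 12
Critical path = longest = max(14, 12)
= 14 (Path A)


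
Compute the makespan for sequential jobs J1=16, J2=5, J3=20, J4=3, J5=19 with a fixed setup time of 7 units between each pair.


Makespan = Σ processing + (n-1) × setup
= (16 + 5 + 20 + 3 + 19) + (5-1)×7
= 63 + 28
= 91 time units


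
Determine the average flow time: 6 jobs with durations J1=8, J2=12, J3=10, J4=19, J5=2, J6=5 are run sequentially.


Completion times:
  J1: completes at 8
  J2: completes at 20
  J3: completes at 30
  J4: completes at 49
  J5: completes at 51
  J6: completes at 56
Sum = 214
Average = 214/6
= 35.67


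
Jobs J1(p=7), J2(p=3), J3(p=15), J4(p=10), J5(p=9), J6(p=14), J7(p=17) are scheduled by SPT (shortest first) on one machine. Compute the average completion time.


SPT order: J2 → J1 → J5 → J4 → J6 → J3 → J7
Completion times:
  J2: C=3
  J1: C=10
  J5: C=19
  J4: C=29
  J6: C=43
  J3: C=58
  J7: C=75
Sum = 237, n = 7
Mean flow = 237/7
= 33.86


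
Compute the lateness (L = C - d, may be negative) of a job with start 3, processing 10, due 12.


Completion = 3 + 10 = 13
Lateness = C - d = 13 - 12
= 1


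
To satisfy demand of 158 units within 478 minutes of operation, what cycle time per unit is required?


Cycle time = available time / demand
= 478 / 158
= 3.03 min/unit


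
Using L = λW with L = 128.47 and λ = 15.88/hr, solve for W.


Little's law: L = λW → W = L / λ
= 128.47 / 15.88
= 8.09 hours


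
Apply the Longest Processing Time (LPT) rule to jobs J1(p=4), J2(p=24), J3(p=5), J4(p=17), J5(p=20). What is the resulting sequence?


LPT: sort by longest processing time first
  J2: p=24
  J5: p=20
  J4: p=17
  J3: p=5
  J1: p=4
Order: J2 → J5 → J4 → J3 → J1


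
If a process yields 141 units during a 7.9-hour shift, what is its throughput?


Throughput = units / time
= 141 / 7.9
= 17.8 units/hour


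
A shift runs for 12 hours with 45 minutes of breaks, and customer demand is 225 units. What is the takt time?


Available = 12×60 - 45 = 675 min
Takt time = 675 / 225
= 3.00 min/unit


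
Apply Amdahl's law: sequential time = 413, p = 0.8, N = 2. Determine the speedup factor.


Amdahl's law: T_p = T × ((1-p) + p/N)
= 413 × ((1-0.8) + 0.8/2)
= 413 × (0.20 + 0.4000)
= 413 × 0.6000
= 247.80
Speedup = 413/247.80
= 1.67×


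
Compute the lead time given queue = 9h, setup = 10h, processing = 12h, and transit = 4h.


Lead time = queue + setup + processing + transit
= 9 + 10 + 12 + 4
= 35 hours


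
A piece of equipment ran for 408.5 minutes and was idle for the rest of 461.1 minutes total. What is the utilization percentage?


Utilization = busy / total × 100
= 408.5 / 461.1 × 100
= 88.6%


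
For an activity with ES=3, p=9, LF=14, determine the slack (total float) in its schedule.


EF = ES + duration = 3 + 9 = 12
LS = LF - duration = 14 - 9 = 5
Total Float = LF - EF = 14 - 12
(or LS - ES = 5 - 3)
= 2


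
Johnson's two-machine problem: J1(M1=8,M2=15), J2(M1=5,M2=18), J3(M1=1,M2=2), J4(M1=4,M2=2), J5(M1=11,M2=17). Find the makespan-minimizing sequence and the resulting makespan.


Johnson's rule:
Group 1 (M1≤M2, sort by M1): ['J3', 'J2', 'J1', 'J5']
Group 2 (M1>M2, sort desc M2): ['J4']
Sequence: J3 → J2 → J1 → J5 → J4
Makespan calculation:
  J3: M1 done=1, M2 done=3
  J2: M1 done=6, M2 done=24
  J1: M1 done=14, M2 done=39
  J5: M1 done=25, M2 done=56
  J4: M1 done=29, M2 done=58
= Sequence: J3 → J2 → J1 → J5 → J4, Makespan: 58


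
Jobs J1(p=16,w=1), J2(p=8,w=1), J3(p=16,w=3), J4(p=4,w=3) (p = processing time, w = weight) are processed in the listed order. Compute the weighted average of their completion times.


Completion times:
  J1: C=16, w×C=1×16=16
  J2: C=24, w×C=1×24=24
  J3: C=40, w×C=3×40=120
  J4: C=44, w×C=3×44=132
Sum w×C = 292
Sum w = 8
Weighted avg = 292/8
= 36.50


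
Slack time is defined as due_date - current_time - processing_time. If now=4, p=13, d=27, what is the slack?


Slack = due - current_time - processing
= 27 - 4 - 13
= 10


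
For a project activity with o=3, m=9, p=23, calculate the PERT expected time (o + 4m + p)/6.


te = (o + 4m + p) / 6
= (3 + 4×9 + 23) / 6
= (3 + 36 + 23) / 6
= 62 / 6
= 10.33


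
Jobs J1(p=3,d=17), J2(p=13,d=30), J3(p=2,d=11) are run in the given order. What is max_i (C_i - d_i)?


Lateness per job (L = C - d):
  J1: C=3, d=17, L=-14
  J2: C=16, d=30, L=-14
  J3: C=18, d=11, L=7
Lmax = max(-14, -14, 7)
= 7


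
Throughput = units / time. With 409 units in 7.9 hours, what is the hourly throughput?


Throughput = units / time
= 409 / 7.9
= 51.8 units/hour


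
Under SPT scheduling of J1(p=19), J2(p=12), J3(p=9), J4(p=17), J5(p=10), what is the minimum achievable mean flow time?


SPT order: J3 → J5 → J2 → J4 → J1
Completion times:
  J3: C=9
  J5: C=19
  J2: C=31
  J4: C=48
  J1: C=67
Sum = 174, n = 5
Mean flow = 174/5
= 34.80


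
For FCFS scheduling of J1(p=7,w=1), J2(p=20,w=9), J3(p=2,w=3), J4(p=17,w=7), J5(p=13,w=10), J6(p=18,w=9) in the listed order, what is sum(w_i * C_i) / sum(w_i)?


Completion times:
  J1: C=7, w×C=1×7=7
  J2: C=27, w×C=9×27=243
  J3: C=29, w×C=3×29=87
  J4: C=46, w×C=7×46=322
  J5: C=59, w×C=10×59=590
  J6: C=77, w×C=9×77=693
Sum w×C = 1942
Sum w = 39
Weighted avg = 1942/39
= 49.79


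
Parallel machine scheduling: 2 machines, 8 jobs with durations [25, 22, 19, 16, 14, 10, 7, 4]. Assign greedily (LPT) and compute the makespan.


Jobs (LPT sorted): [25, 22, 19, 16, 14, 10, 7, 4]
Machines: 2
  J=25 → Machine 1 (load: 0+25=25)
  J=22 → Machine 2 (load: 0+22=22)
  J=19 → Machine 2 (load: 22+19=41)
  J=16 → Machine 1 (load: 25+16=41)
  J=14 → Machine 1 (load: 41+14=55)
  J=10 → Machine 2 (load: 41+10=51)
  J=7 → Machine 2 (load: 51+7=58)
  J=4 → Machine 1 (load: 55+4=59)
Machine loads: [59, 58]
Makespan = max = 59 time units


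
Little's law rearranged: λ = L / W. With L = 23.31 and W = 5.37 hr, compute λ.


Little's law: L = λW → λ = L / W
= 23.31 / 5.37
= 4.34 per hour


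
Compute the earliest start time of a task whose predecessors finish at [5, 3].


ES = max of all predecessor completion times
Predecessors: [5, 3]
ES = max(5, 3)
= 5


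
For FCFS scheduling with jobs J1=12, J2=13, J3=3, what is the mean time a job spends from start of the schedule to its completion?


Completion times:
  J1: completes at 12
  J2: completes at 25
  J3: completes at 28
Sum = 65
Average = 65/3
= 21.67


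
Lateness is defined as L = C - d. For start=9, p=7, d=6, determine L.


Completion = 9 + 7 = 16
Lateness = C - d = 16 - 6
= 10


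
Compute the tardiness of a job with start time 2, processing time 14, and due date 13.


Completion = start + processing = 2 + 14 = 16
Tardiness = max(0, C - d) = max(0, 16 - 13)
= max(0, 3)
= 3


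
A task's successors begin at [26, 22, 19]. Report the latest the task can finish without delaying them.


LF = min of all successor start times
Successors start at: [26, 22, 19]
LF = min(26, 22, 19)
= 19


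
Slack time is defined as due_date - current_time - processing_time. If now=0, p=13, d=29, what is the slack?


Slack = due - current_time - processing
= 29 - 0 - 13
= 16


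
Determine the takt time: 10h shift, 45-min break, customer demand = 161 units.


Available = 10×60 - 45 = 555 min
Takt time = 555 / 161
= 3.45 min/unit


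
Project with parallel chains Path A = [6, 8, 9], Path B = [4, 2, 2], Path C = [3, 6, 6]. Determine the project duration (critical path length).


Path A: 6 + 8 + 9 = 23
Path B: 4 + 2 + 2 = 8
Path C: 3 + 6 + 6 = 15
Critical path = longest = max(23, 8, 15)
= 23 (Path A)


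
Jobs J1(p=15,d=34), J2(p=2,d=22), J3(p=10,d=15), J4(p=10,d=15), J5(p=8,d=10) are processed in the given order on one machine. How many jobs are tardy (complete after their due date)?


Completion vs due date:
  J1: C=15, d=34 → on time
  J2: C=17, d=22 → on time
  J3: C=27, d=15 → TARDY
  J4: C=37, d=15 → TARDY
  J5: C=45, d=10 → TARDY
Tardy jobs: J3, J4, J5
Count = 3


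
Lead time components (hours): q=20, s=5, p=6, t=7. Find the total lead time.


Lead time = queue + setup + processing + transit
= 20 + 5 + 6 + 7
= 38 hours


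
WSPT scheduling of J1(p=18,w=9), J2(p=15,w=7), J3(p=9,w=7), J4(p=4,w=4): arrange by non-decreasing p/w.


WSPT (Smith's rule): sort by p/w ascending
  J4: p/w = 4/4 = 1.000
  J3: p/w = 9/7 = 1.286
  J1: p/w = 18/9 = 2.000
  J2: p/w = 15/7 = 2.143
Order: J4 → J3 → J1 → J2


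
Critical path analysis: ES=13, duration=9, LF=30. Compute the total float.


EF = ES + duration = 13 + 9 = 22
LS = LF - duration = 30 - 9 = 21
Total Float = LF - EF = 30 - 22
(or LS - ES = 21 - 13)
= 8


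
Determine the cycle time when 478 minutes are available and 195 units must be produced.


Cycle time = available time / demand
= 478 / 195
= 2.45 min/unit


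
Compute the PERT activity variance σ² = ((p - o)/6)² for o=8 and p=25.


σ² = ((p - o) / 6)² = (p - o)² / 36
= (25 - 8)² / 36
= 17² / 36
= 289 / 36
= 8.0278


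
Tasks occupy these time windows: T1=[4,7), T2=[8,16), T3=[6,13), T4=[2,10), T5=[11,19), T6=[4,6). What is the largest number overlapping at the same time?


Check each time point for overlaps:
  t=4: 3 tasks active (T1, T4, T6)
Max concurrent = 3


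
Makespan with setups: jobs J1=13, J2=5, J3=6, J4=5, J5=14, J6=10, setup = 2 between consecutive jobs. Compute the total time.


Makespan = Σ processing + (n-1) × setup
= (13 + 5 + 6 + 5 + 14 + 10) + (6-1)×2
= 53 + 10
= 63 time units


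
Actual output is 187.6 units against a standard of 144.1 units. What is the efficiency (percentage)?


Efficiency = (actual / standard) × 100
= (187.6 / 144.1) × 100
= 130.2%


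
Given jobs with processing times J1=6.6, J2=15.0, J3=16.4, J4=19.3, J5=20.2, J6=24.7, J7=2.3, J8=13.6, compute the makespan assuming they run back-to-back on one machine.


Sequential makespan: sum all processing times
= 6.6 + 15.0 + 16.4 + 19.3 + 20.2 + 24.7 + 2.3 + 13.6
= 118.1 time units


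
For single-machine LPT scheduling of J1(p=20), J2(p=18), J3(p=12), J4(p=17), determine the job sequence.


LPT: sort by longest processing time first
  J1: p=20
  J2: p=18
  J4: p=17
  J3: p=12
Order: J1 → J2 → J4 → J3


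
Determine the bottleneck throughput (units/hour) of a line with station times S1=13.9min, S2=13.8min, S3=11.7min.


Bottleneck = longest station time
Station times: [13.9, 13.8, 11.7]
Max = 13.9 min
Rate = 60 / 13.9
= 4.32 units/hour (bottleneck: 13.9min)


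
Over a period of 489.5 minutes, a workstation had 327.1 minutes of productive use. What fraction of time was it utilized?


Utilization = busy / total × 100
= 327.1 / 489.5 × 100
= 66.8%


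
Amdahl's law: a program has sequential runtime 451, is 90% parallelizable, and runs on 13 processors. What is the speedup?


Amdahl's law: T_p = T × ((1-p) + p/N)
= 451 × ((1-0.9) + 0.9/13)
= 451 × (0.10 + 0.0692)
= 451 × 0.1692
= 76.32
Speedup = 451/76.32
= 5.91×


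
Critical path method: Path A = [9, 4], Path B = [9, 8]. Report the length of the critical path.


Path A: 9 + 4 = 13
Path B: 9 + 8 = 17
Critical path = longest = max(13, 17)
= 17 (Path B)


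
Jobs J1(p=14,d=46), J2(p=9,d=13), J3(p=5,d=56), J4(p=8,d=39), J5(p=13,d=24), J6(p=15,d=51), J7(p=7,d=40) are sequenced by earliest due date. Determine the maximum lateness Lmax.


EDD order: J2 → J5 → J4 → J7 → J1 → J6 → J3
Completion and lateness:
  J2: C=9, d=13, L=9-13=-4
  J5: C=22, d=24, L=22-24=-2
  J4: C=30, d=39, L=30-39=-9
  J7: C=37, d=40, L=37-40=-3
  J1: C=51, d=46, L=51-46=5
  J6: C=66, d=51, L=66-51=15
  J3: C=71, d=56, L=71-56=15
Lmax = max(-4, -2, -9, -3, 5, 15, 15)
= 15


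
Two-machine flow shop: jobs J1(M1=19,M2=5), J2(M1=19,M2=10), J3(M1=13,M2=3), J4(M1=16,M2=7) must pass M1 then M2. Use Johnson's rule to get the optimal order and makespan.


Johnson's rule:
Group 1 (M1≤M2, sort by M1): []
Group 2 (M1>M2, sort desc M2): ['J2', 'J4', 'J1', 'J3']
Sequence: J2 → J4 → J1 → J3
Makespan calculation:
  J2: M1 done=19, M2 done=29
  J4: M1 done=35, M2 done=42
  J1: M1 done=54, M2 done=59
  J3: M1 done=67, M2 done=70
= Sequence: J2 → J4 → J1 → J3, Makespan: 70


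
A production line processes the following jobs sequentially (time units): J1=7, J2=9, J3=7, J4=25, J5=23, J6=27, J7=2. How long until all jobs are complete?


Sequential makespan: sum all processing times
= 7 + 9 + 7 + 25 + 23 + 27 + 2
= 100 time units


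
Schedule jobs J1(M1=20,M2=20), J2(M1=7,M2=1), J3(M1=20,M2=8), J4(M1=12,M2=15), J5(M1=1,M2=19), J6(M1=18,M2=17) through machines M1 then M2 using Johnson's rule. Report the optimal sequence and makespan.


Johnson's rule:
Group 1 (M1≤M2, sort by M1): ['J5', 'J4', 'J1']
Group 2 (M1>M2, sort desc M2): ['J6', 'J3', 'J2']
Sequence: J5 → J4 → J1 → J6 → J3 → J2
Makespan calculation:
  J5: M1 done=1, M2 done=20
  J4: M1 done=13, M2 done=35
  J1: M1 done=33, M2 done=55
  J6: M1 done=51, M2 done=72
  J3: M1 done=71, M2 done=80
  J2: M1 done=78, M2 done=81
= Sequence: J5 → J4 → J1 → J6 → J3 → J2, Makespan: 81


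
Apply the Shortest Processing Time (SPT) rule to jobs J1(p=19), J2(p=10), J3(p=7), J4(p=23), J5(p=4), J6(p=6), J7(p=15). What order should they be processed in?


SPT: sort by shortest processing time
  J5: p=4
  J6: p=6
  J3: p=7
  J2: p=10
  J7: p=15
  J1: p=19
  J4: p=23
Order: J5 → J6 → J3 → J2 → J7 → J1 → J4


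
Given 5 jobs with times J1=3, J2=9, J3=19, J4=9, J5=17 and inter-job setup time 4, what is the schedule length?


Makespan = Σ processing + (n-1) × setup
= (3 + 9 + 19 + 9 + 17) + (5-1)×4
= 57 + 16
= 73 time units


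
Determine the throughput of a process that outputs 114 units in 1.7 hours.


Throughput = units / time
= 114 / 1.7
= 67.1 units/hour


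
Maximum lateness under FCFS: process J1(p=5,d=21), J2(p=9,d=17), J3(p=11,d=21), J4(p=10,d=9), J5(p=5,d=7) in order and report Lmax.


Lateness per job (L = C - d):
  J1: C=5, d=21, L=-16
  J2: C=14, d=17, L=-3
  J3: C=25, d=21, L=4
  J4: C=35, d=9, L=26
  J5: C=40, d=7, L=33
Lmax = max(-16, -3, 4, 26, 33)
= 33


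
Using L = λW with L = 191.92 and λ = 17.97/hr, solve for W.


Little's law: L = λW → W = L / λ
= 191.92 / 17.97
= 10.68 hours


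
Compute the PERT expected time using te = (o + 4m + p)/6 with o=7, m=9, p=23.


te = (o + 4m + p) / 6
= (7 + 4×9 + 23) / 6
= (7 + 36 + 23) / 6
= 66 / 6
= 11.00


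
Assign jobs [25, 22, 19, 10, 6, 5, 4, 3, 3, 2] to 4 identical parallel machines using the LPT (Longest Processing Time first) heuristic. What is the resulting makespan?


Jobs (LPT sorted): [25, 22, 19, 10, 6, 5, 4, 3, 3, 2]
Machines: 4
  J=25 → Machine 1 (load: 0+25=25)
  J=22 → Machine 2 (load: 0+22=22)
  J=19 → Machine 3 (load: 0+19=19)
  J=10 → Machine 4 (load: 0+10=10)
  J=6 → Machine 4 (load: 10+6=16)
  J=5 → Machine 4 (load: 16+5=21)
  J=4 → Machine 3 (load: 19+4=23)
  J=3 → Machine 4 (load: 21+3=24)
  J=3 → Machine 2 (load: 22+3=25)
  J=2 → Machine 3 (load: 23+2=25)
Machine loads: [25, 25, 25, 24]
Makespan = max = 25 time units


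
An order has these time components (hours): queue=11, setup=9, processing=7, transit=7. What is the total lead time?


Lead time = queue + setup + processing + transit
= 11 + 9 + 7 + 7
= 34 hours


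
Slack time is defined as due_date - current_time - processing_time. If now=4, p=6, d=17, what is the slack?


Slack = due - current_time - processing
= 17 - 4 - 6
= 7


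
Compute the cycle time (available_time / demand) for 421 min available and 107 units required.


Cycle time = available time / demand
= 421 / 107
= 3.93 min/unit


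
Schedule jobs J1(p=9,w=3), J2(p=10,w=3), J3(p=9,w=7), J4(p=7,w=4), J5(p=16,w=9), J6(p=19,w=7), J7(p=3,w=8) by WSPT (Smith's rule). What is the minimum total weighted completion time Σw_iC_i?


WSPT order (by p/w): J7 → J3 → J4 → J5 → J6 → J1 → J2
  J7: C=3, w·C=8×3=24
  J3: C=12, w·C=7×12=84
  J4: C=19, w·C=4×19=76
  J5: C=35, w·C=9×35=315
  J6: C=54, w·C=7×54=378
  J1: C=63, w·C=3×63=189
  J2: C=73, w·C=3×73=219
Σ w·C = 1285
= 1285


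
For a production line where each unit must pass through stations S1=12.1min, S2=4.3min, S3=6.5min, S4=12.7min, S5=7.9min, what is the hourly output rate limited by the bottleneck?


Bottleneck = longest station time
Station times: [12.1, 4.3, 6.5, 12.7, 7.9]
Max = 12.7 min
Rate = 60 / 12.7
= 4.72 units/hour (bottleneck: 12.7min)


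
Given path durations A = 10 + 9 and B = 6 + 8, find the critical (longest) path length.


Path A: 10 + 9 = 19
Path B: 6 + 8 = 14
Critical path = longest = max(19, 14)
= 19 (Path A)


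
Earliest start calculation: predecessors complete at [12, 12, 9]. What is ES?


ES = max of all predecessor completion times
Predecessors: [12, 12, 9]
ES = max(12, 12, 9)
= 12


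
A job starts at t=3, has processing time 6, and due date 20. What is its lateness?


Completion = 3 + 6 = 9
Lateness = C - d = 9 - 20
= -11


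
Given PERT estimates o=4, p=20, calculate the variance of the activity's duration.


σ² = ((p - o) / 6)² = (p - o)² / 36
= (20 - 4)² / 36
= 16² / 36
= 256 / 36
= 7.1111


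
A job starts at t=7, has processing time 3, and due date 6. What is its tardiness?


Completion = start + processing = 7 + 3 = 10
Tardiness = max(0, C - d) = max(0, 10 - 6)
= max(0, 4)
= 4


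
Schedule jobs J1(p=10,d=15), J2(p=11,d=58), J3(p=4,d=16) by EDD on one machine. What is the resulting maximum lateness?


EDD order: J1 → J3 → J2
Completion and lateness:
  J1: C=10, d=15, L=10-15=-5
  J3: C=14, d=16, L=14-16=-2
  J2: C=25, d=58, L=25-58=-33
Lmax = max(-5, -2, -33)
= -2


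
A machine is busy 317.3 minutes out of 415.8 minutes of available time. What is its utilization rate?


Utilization = busy / total × 100
= 317.3 / 415.8 × 100
= 76.3%


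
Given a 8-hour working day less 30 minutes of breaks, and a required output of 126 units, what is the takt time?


Available = 8×60 - 30 = 450 min
Takt time = 450 / 126
= 3.57 min/unit


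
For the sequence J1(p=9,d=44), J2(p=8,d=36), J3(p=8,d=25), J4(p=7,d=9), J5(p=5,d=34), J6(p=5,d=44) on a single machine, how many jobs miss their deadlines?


Completion vs due date:
  J1: C=9, d=44 → on time
  J2: C=17, d=36 → on time
  J3: C=25, d=25 → on time
  J4: C=32, d=9 → TARDY
  J5: C=37, d=34 → TARDY
  J6: C=42, d=44 → on time
Tardy jobs: J4, J5
Count = 2


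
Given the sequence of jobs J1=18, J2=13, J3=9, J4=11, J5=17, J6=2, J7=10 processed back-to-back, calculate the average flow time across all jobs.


Completion times:
  J1: completes at 18
  J2: completes at 31
  J3: completes at 40
  J4: completes at 51
  J5: completes at 68
  J6: completes at 70
  J7: completes at 80
Sum = 358
Average = 358/7
= 51.14


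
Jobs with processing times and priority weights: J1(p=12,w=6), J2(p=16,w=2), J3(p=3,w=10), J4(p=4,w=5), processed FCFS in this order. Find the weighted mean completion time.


Completion times:
  J1: C=12, w×C=6×12=72
  J2: C=28, w×C=2×28=56
  J3: C=31, w×C=10×31=310
  J4: C=35, w×C=5×35=175
Sum w×C = 613
Sum w = 23
Weighted avg = 613/23
= 26.65


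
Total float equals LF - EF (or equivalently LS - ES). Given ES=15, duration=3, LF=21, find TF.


EF = ES + duration = 15 + 3 = 18
LS = LF - duration = 21 - 3 = 18
Total Float = LF - EF = 21 - 18
(or LS - ES = 18 - 15)
= 3


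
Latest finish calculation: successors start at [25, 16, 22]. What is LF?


LF = min of all successor start times
Successors start at: [25, 16, 22]
LF = min(25, 16, 22)
= 16


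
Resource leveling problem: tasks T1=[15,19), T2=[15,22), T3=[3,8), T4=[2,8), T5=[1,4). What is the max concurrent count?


Check each time point for overlaps:
  t=3: 3 tasks active (T3, T4, T5)
Max concurrent = 3


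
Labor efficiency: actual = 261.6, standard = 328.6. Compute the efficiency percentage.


Efficiency = (actual / standard) × 100
= (261.6 / 328.6) × 100
= 79.6%


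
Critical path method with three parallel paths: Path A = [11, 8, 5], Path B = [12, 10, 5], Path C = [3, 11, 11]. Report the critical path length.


Path A: 11 + 8 + 5 = 24
Path B: 12 + 10 + 5 = 27
Path C: 3 + 11 + 11 = 25
Critical path = longest = max(24, 27, 25)
= 27 (Path B)


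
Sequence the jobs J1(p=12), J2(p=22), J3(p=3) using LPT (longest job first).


LPT: sort by longest processing time first
  J2: p=22
  J1: p=12
  J3: p=3
Order: J2 → J1 → J3


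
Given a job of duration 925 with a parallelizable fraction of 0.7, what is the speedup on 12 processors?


Amdahl's law: T_p = T × ((1-p) + p/N)
= 925 × ((1-0.7) + 0.7/12)
= 925 × (0.30 + 0.0583)
= 925 × 0.3583
= 331.46
Speedup = 925/331.46
= 2.79×


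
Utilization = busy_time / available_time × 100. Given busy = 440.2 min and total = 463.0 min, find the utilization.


Utilization = busy / total × 100
= 440.2 / 463.0 × 100
= 95.1%


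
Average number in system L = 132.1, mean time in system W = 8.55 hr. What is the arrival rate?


Little's law: L = λW → λ = L / W
= 132.1 / 8.55
= 15.45 per hour


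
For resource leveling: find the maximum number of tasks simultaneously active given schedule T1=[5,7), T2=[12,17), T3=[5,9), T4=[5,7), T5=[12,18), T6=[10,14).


Check each time point for overlaps:
  t=5: 3 tasks active (T1, T3, T4)
Max concurrent = 3


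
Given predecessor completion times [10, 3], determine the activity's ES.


ES = max of all predecessor completion times
Predecessors: [10, 3]
ES = max(10, 3)
= 10


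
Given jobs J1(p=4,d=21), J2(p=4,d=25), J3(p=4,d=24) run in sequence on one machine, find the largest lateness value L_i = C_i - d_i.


Lateness per job (L = C - d):
  J1: C=4, d=21, L=-17
  J2: C=8, d=25, L=-17
  J3: C=12, d=24, L=-12
Lmax = max(-17, -17, -12)
= -12


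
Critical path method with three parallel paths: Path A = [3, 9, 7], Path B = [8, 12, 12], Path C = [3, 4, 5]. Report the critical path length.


Path A: 3 + 9 + 7 = 19
Path B: 8 + 12 + 12 = 32
Path C: 3 + 4 + 5 = 12
Critical path = longest = max(19, 32, 12)
= 32 (Path B)


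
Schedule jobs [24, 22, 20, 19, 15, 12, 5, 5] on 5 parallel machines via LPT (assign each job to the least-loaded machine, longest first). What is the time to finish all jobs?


Jobs (LPT sorted): [24, 22, 20, 19, 15, 12, 5, 5]
Machines: 5
  J=24 → Machine 1 (load: 0+24=24)
  J=22 → Machine 2 (load: 0+22=22)
  J=20 → Machine 3 (load: 0+20=20)
  J=19 → Machine 4 (load: 0+19=19)
  J=15 → Machine 5 (load: 0+15=15)
  J=12 → Machine 5 (load: 15+12=27)
  J=5 → Machine 4 (load: 19+5=24)
  J=5 → Machine 3 (load: 20+5=25)
Machine loads: [24, 22, 25, 24, 27]
Makespan = max = 27 time units


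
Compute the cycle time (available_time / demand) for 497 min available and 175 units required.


Cycle time = available time / demand
= 497 / 175
= 2.84 min/unit


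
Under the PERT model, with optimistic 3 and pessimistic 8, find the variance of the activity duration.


σ² = ((p - o) / 6)² = (p - o)² / 36
= (8 - 3)² / 36
= 5² / 36
= 25 / 36
= 0.6944


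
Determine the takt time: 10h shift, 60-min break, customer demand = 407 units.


Available = 10×60 - 60 = 540 min
Takt time = 540 / 407
= 1.33 min/unit


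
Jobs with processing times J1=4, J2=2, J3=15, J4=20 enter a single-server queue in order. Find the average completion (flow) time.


Completion times:
  J1: completes at 4
  J2: completes at 6
  J3: completes at 21
  J4: completes at 41
Sum = 72
Average = 72/4
= 18.00


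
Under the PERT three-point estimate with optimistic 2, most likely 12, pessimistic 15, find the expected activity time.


te = (o + 4m + p) / 6
= (2 + 4×12 + 15) / 6
= (2 + 48 + 15) / 6
= 65 / 6
= 10.83


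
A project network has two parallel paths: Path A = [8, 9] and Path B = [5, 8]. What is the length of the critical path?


Path A: 8 + 9 = 17
Path B: 5 + 8 = 13
Critical path = longest = max(17, 13)
= 17 (Path A)


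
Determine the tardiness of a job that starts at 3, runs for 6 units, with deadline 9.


Completion = start + processing = 3 + 6 = 9
Tardiness = max(0, C - d) = max(0, 9 - 9)
= max(0, 0)
= 0


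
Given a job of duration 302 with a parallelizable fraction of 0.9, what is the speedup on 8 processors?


Amdahl's law: T_p = T × ((1-p) + p/N)
= 302 × ((1-0.9) + 0.9/8)
= 302 × (0.10 + 0.1125)
= 302 × 0.2125
= 64.17
Speedup = 302/64.17
= 4.71×


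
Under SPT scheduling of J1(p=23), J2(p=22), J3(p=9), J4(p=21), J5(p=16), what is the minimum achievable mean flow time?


SPT order: J3 → J5 → J4 → J2 → J1
Completion times:
  J3: C=9
  J5: C=25
  J4: C=46
  J2: C=68
  J1: C=91
Sum = 239, n = 5
Mean flow = 239/5
= 47.80


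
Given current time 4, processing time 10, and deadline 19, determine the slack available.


Slack = due - current_time - processing
= 19 - 4 - 10
= 5


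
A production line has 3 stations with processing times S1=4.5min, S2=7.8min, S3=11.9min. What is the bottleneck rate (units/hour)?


Bottleneck = longest station time
Station times: [4.5, 7.8, 11.9]
Max = 11.9 min
Rate = 60 / 11.9
= 5.04 units/hour (bottleneck: 11.9min)


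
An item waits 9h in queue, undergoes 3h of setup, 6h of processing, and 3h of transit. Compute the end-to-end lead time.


Lead time = queue + setup + processing + transit
= 9 + 3 + 6 + 3
= 21 hours


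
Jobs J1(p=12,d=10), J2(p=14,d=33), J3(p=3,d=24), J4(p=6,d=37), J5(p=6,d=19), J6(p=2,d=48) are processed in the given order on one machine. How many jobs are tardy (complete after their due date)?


Completion vs due date:
  J1: C=12, d=10 → TARDY
  J2: C=26, d=33 → on time
  J3: C=29, d=24 → TARDY
  J4: C=35, d=37 → on time
  J5: C=41, d=19 → TARDY
  J6: C=43, d=48 → on time
Tardy jobs: J1, J3, J5
Count = 3


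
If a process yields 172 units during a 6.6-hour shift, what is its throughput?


Throughput = units / time
= 172 / 6.6
= 26.1 units/hour


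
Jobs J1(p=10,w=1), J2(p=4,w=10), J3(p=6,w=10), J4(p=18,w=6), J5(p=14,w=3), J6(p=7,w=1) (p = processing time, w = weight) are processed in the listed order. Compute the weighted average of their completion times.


Completion times:
  J1: C=10, w×C=1×10=10
  J2: C=14, w×C=10×14=140
  J3: C=20, w×C=10×20=200
  J4: C=38, w×C=6×38=228
  J5: C=52, w×C=3×52=156
  J6: C=59, w×C=1×59=59
Sum w×C = 793
Sum w = 31
Weighted avg = 793/31
= 25.58


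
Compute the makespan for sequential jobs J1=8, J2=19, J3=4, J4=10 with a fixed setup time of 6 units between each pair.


Makespan = Σ processing + (n-1) × setup
= (8 + 19 + 4 + 10) + (4-1)×6
= 41 + 18
= 59 time units


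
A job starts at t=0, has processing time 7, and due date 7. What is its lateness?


Completion = 0 + 7 = 7
Lateness = C - d = 7 - 7
= 0


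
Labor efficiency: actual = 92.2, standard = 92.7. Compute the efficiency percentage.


Efficiency = (actual / standard) × 100
= (92.2 / 92.7) × 100
= 99.5%


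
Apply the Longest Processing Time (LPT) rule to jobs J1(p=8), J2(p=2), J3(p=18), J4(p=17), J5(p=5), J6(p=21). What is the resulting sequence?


LPT: sort by longest processing time first
  J6: p=21
  J3: p=18
  J4: p=17
  J1: p=8
  J5: p=5
  J2: p=2
Order: J6 → J3 → J4 → J1 → J5 → J2
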